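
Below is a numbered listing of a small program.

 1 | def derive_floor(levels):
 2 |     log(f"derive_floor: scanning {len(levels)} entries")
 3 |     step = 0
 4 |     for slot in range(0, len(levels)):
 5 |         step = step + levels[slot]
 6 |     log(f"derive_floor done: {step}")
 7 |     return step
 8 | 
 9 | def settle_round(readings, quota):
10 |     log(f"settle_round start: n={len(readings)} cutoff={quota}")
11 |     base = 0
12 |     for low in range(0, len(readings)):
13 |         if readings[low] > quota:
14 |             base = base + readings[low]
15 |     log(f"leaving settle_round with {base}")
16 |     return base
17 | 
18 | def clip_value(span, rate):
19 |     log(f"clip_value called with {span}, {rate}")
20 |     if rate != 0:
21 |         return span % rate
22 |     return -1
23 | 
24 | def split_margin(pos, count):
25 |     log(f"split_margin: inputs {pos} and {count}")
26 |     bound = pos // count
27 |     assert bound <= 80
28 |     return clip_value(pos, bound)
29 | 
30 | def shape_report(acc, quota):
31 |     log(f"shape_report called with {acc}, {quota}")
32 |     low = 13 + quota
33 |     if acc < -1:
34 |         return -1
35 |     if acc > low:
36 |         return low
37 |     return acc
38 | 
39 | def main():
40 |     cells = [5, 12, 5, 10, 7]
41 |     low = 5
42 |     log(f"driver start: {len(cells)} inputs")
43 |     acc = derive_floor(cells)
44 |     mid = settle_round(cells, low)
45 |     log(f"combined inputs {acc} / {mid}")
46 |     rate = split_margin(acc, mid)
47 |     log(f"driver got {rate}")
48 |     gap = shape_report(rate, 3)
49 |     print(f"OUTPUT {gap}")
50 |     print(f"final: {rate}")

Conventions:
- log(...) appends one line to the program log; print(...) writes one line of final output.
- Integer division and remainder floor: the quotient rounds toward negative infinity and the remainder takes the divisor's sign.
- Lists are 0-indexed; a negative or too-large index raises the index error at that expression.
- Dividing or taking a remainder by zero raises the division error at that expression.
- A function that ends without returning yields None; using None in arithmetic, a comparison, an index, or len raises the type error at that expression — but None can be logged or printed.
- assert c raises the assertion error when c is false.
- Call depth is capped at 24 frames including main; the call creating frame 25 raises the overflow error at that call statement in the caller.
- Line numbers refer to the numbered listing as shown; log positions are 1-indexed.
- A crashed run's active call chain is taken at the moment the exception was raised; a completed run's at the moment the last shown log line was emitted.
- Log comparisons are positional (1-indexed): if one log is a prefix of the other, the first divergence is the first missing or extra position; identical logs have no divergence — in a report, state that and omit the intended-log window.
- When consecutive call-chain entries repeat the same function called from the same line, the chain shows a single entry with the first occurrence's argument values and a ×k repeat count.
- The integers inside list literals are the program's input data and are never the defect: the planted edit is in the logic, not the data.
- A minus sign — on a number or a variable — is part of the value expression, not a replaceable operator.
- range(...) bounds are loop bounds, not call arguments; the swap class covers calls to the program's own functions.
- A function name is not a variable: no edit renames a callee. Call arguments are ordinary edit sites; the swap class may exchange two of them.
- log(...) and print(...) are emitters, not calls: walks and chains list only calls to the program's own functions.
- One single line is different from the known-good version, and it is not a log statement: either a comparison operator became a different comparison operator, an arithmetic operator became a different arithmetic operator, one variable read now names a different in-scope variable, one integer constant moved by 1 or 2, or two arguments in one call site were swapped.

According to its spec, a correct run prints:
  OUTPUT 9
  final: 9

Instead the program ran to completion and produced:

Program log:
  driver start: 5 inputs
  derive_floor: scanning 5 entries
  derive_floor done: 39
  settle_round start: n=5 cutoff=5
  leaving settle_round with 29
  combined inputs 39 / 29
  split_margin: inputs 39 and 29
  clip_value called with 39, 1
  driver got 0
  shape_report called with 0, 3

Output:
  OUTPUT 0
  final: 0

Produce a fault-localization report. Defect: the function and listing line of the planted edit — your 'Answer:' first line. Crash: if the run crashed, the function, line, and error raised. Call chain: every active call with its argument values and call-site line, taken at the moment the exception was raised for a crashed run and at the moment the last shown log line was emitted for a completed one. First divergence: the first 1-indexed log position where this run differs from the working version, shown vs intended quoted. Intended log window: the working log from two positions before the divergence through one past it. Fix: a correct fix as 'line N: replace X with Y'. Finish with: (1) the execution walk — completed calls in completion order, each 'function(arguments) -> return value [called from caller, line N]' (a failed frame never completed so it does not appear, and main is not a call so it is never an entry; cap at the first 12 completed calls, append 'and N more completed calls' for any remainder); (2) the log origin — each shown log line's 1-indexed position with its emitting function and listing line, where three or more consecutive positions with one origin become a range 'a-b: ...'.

Answer: the defect is in split_margin at line 26.
Key observation: The log first diverges at position 8: the faulty run prints 'clip_value called with 39, 1' where the working version prints 'clip_value called with 39, 10'.
Call chain: main -> shape_report(0, 3) (called at line 48).
First divergence: position 8; shown 'clip_value called with 39, 1' vs intended 'clip_value called with 39, 10'.
Intended log window:
  6: combined inputs 39 / 29
  7: split_margin: inputs 39 and 29
  8: clip_value called with 39, 10
  9: driver got 9
Execution walk:
  derive_floor([5, 12, 5, 10, 7]) -> 39  [called from main, line 43]
  settle_round([5, 12, 5, 10, 7], 5) -> 29  [called from main, line 44]
  clip_value(39, 1) -> 0  [called from split_margin, line 28]
  split_margin(39, 29) -> 0  [called from main, line 46]
  shape_report(0, 3) -> 0  [called from main, line 48]
Log origins:
  1: from main, line 42
  2: from derive_floor, line 2
  3: from derive_floor, line 6
  4: from settle_round, line 10
  5: from settle_round, line 15
  6: from main, line 45
  7: from split_margin, line 25
  8: from clip_value, line 19
  9: from main, line 47
  10: from shape_report, line 31
A correct fix: line 26: replace `//` with `-`.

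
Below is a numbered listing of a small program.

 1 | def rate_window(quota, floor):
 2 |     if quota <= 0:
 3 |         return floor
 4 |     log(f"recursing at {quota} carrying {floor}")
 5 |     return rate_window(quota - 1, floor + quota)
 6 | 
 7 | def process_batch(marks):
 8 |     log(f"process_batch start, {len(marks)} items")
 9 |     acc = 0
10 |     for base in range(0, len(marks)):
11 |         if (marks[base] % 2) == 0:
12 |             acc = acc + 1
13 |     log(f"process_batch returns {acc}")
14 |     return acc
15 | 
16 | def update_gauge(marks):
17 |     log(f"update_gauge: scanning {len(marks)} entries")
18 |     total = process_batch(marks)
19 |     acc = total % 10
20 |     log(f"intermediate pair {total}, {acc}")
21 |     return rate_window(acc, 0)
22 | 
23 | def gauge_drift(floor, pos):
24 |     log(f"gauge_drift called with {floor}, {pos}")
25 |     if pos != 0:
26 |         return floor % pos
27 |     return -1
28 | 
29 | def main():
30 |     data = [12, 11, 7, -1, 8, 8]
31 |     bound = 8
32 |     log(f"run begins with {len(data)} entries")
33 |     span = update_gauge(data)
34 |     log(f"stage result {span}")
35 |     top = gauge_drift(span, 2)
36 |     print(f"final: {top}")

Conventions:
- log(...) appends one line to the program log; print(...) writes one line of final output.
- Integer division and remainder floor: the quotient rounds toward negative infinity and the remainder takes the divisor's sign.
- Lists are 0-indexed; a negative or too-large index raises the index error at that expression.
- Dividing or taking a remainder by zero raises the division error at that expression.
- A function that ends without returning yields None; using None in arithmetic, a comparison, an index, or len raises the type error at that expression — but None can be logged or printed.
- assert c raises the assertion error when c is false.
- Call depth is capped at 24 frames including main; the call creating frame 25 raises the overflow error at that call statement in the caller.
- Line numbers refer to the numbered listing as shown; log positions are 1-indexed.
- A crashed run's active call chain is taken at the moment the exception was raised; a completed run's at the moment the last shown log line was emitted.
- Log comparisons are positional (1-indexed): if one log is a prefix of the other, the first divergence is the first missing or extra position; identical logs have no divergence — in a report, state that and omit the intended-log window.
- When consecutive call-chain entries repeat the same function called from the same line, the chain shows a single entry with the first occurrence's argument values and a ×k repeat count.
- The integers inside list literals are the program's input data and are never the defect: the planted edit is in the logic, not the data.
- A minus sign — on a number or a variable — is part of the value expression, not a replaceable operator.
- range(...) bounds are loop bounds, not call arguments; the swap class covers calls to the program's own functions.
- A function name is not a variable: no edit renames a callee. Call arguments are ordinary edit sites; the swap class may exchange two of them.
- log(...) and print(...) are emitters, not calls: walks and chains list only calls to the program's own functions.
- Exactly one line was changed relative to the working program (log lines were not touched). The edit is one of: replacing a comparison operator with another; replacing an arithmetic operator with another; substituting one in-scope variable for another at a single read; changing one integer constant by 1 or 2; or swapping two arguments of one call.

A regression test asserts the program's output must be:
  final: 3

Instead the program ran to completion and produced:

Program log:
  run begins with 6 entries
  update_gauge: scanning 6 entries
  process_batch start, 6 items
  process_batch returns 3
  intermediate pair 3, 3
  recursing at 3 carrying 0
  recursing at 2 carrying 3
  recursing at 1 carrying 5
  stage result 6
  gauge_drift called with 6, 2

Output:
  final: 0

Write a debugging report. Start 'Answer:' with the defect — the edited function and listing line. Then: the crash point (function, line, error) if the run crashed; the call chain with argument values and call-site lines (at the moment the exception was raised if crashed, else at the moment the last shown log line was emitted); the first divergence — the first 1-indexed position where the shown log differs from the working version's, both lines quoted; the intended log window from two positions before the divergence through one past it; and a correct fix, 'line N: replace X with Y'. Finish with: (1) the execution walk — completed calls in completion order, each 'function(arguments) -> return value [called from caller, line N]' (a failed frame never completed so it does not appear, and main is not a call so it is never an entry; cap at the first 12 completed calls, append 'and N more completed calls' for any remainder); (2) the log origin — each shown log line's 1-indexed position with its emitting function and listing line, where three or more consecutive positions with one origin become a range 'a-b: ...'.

Answer: the defect is in gauge_drift at line 26.
Key observation: Nothing in the log betrays the bug — only the output does.
Call chain: main -> gauge_drift(6, 2) (called at line 35).
First divergence: none; the two logs match at every position.
Execution walk:
  process_batch([12, 11, 7, -1, 8, 8]) -> 3  [called from update_gauge, line 18]
  rate_window(0, 6) -> 6  [called from rate_window, line 5]
  rate_window(1, 5) -> 6  [called from rate_window, line 5]
  rate_window(2, 3) -> 6  [called from rate_window, line 5]
  rate_window(3, 0) -> 6  [called from update_gauge, line 21]
  update_gauge([12, 11, 7, -1, 8, 8]) -> 6  [called from main, line 33]
  gauge_drift(6, 2) -> 0  [called from main, line 35]
Log line origins:
  1: logged in main at line 32
  2: logged in update_gauge at line 17
  3: logged in process_batch at line 8
  4: logged in process_batch at line 13
  5: logged in update_gauge at line 20
  6-8: logged in rate_window at line 4
  9: logged in main at line 34
  10: logged in gauge_drift at line 24
A correct fix: line 26: replace `%` with `//`.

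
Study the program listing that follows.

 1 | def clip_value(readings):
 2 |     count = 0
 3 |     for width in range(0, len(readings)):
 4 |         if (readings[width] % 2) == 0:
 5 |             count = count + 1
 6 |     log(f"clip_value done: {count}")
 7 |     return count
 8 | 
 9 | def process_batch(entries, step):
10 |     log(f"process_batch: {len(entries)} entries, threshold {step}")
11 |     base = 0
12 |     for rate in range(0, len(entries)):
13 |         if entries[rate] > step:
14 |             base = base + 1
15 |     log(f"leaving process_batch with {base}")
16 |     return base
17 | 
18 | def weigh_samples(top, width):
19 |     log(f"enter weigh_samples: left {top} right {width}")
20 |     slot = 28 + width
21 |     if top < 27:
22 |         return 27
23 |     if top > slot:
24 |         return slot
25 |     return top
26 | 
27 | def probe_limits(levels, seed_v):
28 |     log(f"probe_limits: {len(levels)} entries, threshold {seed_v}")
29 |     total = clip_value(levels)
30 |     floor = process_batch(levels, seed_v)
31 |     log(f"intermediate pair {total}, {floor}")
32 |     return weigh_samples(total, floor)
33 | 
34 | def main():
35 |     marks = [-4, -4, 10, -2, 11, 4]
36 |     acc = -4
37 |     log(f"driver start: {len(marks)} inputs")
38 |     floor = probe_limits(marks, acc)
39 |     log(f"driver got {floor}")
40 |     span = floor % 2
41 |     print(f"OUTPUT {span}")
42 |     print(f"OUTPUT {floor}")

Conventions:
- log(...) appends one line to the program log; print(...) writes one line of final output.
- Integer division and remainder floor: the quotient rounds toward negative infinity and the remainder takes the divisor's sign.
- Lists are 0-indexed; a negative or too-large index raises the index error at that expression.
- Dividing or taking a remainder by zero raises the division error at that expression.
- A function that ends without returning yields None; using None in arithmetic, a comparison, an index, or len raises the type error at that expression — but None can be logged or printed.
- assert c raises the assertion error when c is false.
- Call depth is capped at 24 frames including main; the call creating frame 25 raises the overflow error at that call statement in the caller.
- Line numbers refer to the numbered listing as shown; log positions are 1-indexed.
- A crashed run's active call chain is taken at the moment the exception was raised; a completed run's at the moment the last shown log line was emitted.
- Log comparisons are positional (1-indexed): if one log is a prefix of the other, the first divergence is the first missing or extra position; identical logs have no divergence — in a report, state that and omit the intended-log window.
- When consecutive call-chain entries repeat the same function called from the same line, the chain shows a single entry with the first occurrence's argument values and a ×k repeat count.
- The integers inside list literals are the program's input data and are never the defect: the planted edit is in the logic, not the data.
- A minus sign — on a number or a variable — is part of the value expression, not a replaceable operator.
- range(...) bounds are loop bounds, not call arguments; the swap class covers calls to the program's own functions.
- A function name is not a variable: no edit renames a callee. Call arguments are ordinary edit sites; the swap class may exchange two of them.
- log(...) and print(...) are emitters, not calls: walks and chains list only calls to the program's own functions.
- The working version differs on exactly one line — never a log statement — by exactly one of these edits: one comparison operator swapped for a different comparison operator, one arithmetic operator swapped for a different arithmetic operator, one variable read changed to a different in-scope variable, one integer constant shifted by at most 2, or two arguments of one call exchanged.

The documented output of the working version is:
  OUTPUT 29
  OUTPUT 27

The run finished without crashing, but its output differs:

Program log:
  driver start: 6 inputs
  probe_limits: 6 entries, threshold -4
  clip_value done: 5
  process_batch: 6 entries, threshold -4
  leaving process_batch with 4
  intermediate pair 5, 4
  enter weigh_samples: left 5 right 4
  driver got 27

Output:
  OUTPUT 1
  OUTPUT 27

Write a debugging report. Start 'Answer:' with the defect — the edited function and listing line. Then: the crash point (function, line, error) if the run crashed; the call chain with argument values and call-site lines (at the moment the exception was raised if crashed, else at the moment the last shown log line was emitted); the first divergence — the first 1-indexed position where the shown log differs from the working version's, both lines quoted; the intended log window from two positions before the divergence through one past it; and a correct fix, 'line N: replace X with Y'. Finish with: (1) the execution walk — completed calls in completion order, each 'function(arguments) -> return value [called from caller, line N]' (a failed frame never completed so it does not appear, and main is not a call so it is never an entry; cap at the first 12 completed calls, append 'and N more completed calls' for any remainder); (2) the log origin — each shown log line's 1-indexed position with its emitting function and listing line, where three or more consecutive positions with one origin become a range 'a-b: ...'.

Answer: the defect is in main at line 40.
Core observation: Every logged value matches the working version; the printed result is what differs.
Call chain: main.
First divergence: none (the log streams are identical).
Execution walk:
  clip_value([-4, -4, 10, -2, 11, 4]) -> 5  [called from probe_limits, line 29]
  process_batch([-4, -4, 10, -2, 11, 4], -4) -> 4  [called from probe_limits, line 30]
  weigh_samples(5, 4) -> 27  [called from probe_limits, line 32]
  probe_limits([-4, -4, 10, -2, 11, 4], -4) -> 27  [called from main, line 38]
Origin of each log line:
  1: from main, line 37
  2: from probe_limits, line 28
  3: from clip_value, line 6
  4: from process_batch, line 10
  5: from process_batch, line 15
  6: from probe_limits, line 31
  7: from weigh_samples, line 19
  8: from main, line 39
A correct fix: line 40: replace `%` with `+`.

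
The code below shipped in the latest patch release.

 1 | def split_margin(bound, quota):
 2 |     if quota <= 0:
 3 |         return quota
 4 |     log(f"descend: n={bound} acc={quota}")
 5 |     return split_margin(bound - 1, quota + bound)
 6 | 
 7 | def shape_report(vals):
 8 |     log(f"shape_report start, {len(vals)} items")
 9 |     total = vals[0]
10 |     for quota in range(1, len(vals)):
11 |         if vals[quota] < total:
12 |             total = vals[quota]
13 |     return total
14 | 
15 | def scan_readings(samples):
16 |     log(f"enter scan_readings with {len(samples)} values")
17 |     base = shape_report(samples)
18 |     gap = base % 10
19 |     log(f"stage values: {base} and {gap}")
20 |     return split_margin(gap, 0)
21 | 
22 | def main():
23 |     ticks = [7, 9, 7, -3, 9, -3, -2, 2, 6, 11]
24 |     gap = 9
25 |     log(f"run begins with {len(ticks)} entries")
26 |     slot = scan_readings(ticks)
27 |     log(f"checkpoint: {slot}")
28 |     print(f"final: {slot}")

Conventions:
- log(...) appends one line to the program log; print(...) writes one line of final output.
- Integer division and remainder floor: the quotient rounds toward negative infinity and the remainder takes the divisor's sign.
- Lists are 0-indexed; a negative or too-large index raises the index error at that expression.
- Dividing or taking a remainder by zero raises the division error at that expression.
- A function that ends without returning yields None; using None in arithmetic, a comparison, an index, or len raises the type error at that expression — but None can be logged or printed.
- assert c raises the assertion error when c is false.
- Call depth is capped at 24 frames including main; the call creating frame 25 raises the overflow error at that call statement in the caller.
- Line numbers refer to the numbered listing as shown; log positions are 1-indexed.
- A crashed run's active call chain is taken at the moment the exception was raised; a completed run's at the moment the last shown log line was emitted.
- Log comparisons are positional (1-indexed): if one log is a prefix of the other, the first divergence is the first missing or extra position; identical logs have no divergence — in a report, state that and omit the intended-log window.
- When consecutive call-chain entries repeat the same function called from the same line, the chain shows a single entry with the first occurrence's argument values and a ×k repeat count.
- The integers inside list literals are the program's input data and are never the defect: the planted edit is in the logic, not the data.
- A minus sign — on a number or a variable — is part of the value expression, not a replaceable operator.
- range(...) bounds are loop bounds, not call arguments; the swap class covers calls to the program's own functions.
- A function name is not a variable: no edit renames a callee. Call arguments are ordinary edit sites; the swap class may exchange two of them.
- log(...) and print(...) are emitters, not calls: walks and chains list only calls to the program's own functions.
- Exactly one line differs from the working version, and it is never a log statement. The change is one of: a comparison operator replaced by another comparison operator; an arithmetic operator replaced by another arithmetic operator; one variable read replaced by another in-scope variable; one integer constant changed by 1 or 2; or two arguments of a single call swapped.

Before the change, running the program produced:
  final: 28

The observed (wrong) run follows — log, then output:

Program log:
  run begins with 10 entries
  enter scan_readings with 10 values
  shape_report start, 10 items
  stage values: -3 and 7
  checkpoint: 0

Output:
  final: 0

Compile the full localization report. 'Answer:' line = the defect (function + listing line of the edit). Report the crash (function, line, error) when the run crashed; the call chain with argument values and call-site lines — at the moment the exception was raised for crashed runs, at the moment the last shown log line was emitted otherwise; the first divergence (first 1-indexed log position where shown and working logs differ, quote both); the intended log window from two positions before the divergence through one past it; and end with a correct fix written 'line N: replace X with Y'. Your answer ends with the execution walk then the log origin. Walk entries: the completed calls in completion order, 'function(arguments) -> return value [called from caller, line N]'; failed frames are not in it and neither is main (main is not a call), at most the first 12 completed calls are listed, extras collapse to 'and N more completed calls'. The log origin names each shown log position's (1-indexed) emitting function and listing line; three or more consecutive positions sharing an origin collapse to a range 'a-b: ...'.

Answer: the defect is in split_margin at line 2.
Key observation: Position 5 is the first bad log line: 'checkpoint: 0' should read 'descend: n=7 acc=0'.
Call chain: main.
First divergence: at position 5 the run shows 'checkpoint: 0' where the working version logs 'descend: n=7 acc=0'.
Intended log window:
  3: shape_report start, 10 items
  4: stage values: -3 and 7
  5: descend: n=7 acc=0
  6: descend: n=6 acc=7
Execution walk:
  shape_report([7, 9, 7, -3, 9, -3, -2, 2, 6, 11]) -> -3  [called from scan_readings, line 17]
  split_margin(7, 0) -> 0  [called from scan_readings, line 20]
  scan_readings([7, 9, 7, -3, 9, -3, -2, 2, 6, 11]) -> 0  [called from main, line 26]
Log origin:
  1 — main, line 25
  2 — scan_readings, line 16
  3 — shape_report, line 8
  4 — scan_readings, line 19
  5 — main, line 27
A correct fix: line 2: replace `quota` with `bound`.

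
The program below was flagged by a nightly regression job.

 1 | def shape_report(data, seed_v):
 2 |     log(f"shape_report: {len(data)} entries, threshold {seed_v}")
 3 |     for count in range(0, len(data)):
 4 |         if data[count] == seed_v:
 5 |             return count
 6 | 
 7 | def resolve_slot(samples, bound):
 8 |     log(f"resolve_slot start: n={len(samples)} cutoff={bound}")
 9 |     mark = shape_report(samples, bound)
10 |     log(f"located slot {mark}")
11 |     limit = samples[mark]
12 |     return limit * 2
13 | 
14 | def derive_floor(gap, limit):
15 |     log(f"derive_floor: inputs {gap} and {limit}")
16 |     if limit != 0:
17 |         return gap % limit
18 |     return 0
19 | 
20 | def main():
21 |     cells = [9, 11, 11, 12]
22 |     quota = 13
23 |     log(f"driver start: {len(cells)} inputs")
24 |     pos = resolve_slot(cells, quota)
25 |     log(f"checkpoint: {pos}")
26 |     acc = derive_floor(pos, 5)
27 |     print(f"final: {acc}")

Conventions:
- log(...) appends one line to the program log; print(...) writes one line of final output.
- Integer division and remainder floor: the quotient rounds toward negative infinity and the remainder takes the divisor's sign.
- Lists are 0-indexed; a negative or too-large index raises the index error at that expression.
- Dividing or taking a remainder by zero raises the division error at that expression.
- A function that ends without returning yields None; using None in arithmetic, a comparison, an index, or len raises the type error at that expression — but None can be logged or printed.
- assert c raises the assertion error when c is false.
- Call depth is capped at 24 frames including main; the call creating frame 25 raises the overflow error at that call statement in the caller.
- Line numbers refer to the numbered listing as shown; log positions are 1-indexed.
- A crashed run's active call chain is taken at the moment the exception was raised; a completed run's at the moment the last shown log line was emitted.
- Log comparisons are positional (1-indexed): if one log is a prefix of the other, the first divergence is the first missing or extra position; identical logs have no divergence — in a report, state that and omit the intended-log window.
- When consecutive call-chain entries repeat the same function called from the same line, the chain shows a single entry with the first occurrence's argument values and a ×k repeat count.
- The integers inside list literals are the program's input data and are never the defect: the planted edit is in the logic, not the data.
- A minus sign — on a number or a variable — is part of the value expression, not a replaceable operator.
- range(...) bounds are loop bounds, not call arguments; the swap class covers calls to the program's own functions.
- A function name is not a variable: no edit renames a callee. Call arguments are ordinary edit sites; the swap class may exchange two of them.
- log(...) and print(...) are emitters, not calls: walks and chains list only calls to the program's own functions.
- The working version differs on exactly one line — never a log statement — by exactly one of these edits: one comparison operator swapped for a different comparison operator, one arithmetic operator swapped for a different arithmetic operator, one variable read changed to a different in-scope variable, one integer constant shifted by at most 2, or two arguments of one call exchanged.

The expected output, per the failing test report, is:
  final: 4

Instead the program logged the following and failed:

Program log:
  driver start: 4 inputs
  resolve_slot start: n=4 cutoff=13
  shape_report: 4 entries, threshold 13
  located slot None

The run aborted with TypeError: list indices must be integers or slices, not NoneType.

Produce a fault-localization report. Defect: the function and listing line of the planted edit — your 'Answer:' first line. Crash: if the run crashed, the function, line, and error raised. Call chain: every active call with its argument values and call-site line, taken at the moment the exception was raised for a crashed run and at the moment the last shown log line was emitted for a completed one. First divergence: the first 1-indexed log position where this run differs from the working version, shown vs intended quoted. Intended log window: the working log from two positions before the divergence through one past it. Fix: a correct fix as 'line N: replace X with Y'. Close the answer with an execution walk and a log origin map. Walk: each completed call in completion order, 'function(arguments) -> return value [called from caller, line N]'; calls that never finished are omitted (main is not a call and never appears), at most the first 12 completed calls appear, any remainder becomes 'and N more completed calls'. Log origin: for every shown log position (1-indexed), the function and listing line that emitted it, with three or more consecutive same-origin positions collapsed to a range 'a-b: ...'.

Answer: the defect is in main at line 22.
The tell: Position 2 is the first bad log line: 'resolve_slot start: n=4 cutoff=13' should read 'resolve_slot start: n=4 cutoff=12'.
Crash: resolve_slot, line 11, TypeError.
Call chain: main -> resolve_slot([9, 11, 11, 12], 13) (called at line 24).
First divergence: position 2; shown 'resolve_slot start: n=4 cutoff=13' vs intended 'resolve_slot start: n=4 cutoff=12'.
Intended log window:
  1: driver start: 4 inputs
  2: resolve_slot start: n=4 cutoff=12
  3: shape_report: 4 entries, threshold 12
Execution walk:
  shape_report([9, 11, 11, 12], 13) -> None  [called from resolve_slot, line 9]
Log origin:
  1: emitted by main (line 23)
  2: emitted by resolve_slot (line 8)
  3: emitted by shape_report (line 2)
  4: emitted by resolve_slot (line 10)
A correct fix: line 22: replace `13` with `12`.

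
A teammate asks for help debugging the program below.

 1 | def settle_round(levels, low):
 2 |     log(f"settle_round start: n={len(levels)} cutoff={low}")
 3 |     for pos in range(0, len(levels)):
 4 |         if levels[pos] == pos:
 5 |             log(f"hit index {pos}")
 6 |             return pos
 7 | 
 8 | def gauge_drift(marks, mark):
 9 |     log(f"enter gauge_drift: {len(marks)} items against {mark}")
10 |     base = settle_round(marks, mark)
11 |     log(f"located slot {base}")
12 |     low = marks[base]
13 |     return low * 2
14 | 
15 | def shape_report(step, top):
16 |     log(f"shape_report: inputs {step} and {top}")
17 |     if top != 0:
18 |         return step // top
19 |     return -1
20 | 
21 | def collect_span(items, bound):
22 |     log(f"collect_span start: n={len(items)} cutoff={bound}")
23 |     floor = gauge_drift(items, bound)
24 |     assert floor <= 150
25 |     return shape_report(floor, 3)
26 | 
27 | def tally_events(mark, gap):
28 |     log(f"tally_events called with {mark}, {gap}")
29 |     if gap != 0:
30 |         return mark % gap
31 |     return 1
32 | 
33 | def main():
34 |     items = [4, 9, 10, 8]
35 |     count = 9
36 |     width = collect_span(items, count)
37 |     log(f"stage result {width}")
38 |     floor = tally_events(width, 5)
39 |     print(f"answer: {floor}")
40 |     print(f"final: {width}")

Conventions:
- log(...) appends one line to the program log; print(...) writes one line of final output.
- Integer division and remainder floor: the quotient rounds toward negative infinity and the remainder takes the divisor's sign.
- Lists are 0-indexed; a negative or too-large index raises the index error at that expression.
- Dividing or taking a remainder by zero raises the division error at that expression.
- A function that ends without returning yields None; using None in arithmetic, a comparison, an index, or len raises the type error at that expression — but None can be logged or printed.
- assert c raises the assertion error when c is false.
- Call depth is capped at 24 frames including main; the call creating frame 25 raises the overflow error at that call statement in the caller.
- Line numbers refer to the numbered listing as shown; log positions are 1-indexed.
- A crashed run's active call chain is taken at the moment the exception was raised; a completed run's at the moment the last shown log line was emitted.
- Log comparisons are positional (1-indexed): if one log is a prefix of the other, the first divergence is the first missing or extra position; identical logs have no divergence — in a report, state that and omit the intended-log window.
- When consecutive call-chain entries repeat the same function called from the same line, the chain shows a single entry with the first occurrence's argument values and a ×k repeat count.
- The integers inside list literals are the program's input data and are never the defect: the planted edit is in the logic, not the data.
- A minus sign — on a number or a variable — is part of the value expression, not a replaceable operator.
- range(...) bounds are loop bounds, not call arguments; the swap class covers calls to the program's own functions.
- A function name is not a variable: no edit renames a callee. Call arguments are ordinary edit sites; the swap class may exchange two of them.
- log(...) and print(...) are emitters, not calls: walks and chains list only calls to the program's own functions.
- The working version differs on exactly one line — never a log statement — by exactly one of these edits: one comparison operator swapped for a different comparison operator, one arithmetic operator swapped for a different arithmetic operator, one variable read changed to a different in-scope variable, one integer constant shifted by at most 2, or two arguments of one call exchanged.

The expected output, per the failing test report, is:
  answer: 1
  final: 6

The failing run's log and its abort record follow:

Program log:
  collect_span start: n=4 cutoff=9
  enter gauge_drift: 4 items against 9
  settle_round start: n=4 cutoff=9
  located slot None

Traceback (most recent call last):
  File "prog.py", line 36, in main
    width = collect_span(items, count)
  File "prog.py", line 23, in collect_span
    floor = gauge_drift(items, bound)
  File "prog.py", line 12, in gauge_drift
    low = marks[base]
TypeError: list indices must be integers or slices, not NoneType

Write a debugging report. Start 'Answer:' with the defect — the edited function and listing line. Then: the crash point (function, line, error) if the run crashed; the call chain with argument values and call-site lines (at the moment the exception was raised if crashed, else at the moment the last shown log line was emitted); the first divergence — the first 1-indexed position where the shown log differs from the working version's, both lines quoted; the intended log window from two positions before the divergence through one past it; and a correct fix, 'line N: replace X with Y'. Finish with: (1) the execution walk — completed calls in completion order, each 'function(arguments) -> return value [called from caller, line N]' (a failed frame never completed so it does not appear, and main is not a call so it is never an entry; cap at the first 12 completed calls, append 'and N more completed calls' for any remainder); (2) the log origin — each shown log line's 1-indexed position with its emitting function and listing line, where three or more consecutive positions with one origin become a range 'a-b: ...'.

Answer: the defect is in settle_round at line 4.
Key fact: Log line 4 is where behavior first shows: 'located slot None' appears instead of 'hit index 1'.
Crash: gauge_drift, line 12, TypeError.
Call chain: main -> collect_span([4, 9, 10, 8], 9) (called at line 36) -> gauge_drift([4, 9, 10, 8], 9) (called at line 23).
First divergence: position 4 — the shown line 'located slot None' should read 'hit index 1'.
Intended log window:
  2: enter gauge_drift: 4 items against 9
  3: settle_round start: n=4 cutoff=9
  4: hit index 1
  5: located slot 1
Execution walk:
  settle_round([4, 9, 10, 8], 9) -> None  [called from gauge_drift, line 10]
Log origins:
  1: logged in collect_span at line 22
  2: logged in gauge_drift at line 9
  3: logged in settle_round at line 2
  4: logged in gauge_drift at line 11
A correct fix: line 4: replace `levels[pos] == pos` with `levels[pos] == low`.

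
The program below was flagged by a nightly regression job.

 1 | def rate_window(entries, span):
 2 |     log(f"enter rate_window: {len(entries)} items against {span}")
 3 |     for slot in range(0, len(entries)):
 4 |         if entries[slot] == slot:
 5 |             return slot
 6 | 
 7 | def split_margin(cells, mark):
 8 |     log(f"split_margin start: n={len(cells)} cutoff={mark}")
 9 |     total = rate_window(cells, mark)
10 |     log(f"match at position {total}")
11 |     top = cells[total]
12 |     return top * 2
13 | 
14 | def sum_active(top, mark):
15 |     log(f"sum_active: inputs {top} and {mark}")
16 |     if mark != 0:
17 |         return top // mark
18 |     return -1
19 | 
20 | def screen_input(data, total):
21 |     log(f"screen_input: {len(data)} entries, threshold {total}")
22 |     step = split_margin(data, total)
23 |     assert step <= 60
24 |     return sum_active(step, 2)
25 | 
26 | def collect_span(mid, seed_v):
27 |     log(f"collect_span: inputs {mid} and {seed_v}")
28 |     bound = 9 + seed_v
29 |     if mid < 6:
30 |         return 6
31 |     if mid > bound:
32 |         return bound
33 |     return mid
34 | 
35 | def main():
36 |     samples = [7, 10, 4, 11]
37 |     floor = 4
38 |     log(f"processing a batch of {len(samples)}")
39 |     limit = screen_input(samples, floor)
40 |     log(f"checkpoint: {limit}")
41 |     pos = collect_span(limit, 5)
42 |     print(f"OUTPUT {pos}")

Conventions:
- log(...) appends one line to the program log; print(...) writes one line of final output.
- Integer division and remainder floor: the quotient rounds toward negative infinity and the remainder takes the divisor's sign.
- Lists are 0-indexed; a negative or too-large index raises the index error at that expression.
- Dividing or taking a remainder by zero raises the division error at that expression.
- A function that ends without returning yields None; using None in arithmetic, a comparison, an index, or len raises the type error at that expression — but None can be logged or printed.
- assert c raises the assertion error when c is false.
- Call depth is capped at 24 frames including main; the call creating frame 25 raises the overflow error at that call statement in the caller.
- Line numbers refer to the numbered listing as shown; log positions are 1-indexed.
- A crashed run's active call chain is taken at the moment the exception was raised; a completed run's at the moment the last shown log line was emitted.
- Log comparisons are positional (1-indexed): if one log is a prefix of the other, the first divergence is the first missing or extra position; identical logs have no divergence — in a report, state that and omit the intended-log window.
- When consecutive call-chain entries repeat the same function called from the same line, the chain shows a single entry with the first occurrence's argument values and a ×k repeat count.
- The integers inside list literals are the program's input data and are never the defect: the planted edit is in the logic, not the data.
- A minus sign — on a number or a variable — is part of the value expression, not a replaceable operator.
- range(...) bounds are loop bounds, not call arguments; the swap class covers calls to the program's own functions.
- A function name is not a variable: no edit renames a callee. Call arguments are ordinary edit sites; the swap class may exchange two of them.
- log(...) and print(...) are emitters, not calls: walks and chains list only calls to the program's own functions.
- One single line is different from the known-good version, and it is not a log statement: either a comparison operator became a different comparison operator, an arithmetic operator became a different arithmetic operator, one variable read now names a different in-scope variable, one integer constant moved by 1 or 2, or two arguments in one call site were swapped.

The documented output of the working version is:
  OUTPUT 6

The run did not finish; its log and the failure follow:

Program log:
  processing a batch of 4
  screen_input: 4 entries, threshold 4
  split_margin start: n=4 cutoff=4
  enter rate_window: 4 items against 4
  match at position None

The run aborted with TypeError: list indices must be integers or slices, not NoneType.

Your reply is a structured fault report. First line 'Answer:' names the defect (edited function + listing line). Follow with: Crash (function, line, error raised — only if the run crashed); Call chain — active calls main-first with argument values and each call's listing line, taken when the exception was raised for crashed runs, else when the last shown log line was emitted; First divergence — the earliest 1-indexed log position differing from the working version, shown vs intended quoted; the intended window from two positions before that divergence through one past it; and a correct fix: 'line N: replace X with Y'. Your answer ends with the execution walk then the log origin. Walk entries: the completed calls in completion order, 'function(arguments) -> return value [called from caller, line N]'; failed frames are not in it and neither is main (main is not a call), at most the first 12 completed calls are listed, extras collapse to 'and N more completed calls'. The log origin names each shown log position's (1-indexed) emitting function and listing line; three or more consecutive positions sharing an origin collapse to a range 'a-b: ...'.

Answer: the defect is in rate_window at line 4.
Core observation: Log line 5 is where behavior first shows: 'match at position None' appears instead of 'match at position 2'.
Crash: split_margin, line 11, TypeError.
Call chain: main -> screen_input([7, 10, 4, 11], 4) (called at line 39) -> split_margin([7, 10, 4, 11], 4) (called at line 22).
First divergence: position 5; shown 'match at position None' vs intended 'match at position 2'.
Intended log window:
  3: split_margin start: n=4 cutoff=4
  4: enter rate_window: 4 items against 4
  5: match at position 2
  6: sum_active: inputs 8 and 2
Execution walk:
  rate_window([7, 10, 4, 11], 4) -> None  [called from split_margin, line 9]
Origin of each log line:
  1: logged in main at line 38
  2: logged in screen_input at line 21
  3: logged in split_margin at line 8
  4: logged in rate_window at line 2
  5: logged in split_margin at line 10
A correct fix: line 4: replace `entries[slot] == slot` with `entries[slot] == span`.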